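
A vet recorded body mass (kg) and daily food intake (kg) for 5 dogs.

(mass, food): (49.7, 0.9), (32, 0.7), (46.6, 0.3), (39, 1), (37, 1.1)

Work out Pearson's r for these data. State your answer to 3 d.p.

n = 5, Σx = 204.3, Σy = 4, Σx² = 8555.65, Σy² = 3.6, Σxy = 160.81
nΣxy − ΣxΣy = 804.05 − 817.2 = -13.15
nΣx² − (Σx)² = 42778.25 − 41738.49 = 1039.76; nΣy² − (Σy)² = 18 − 16 = 2
r = -13.15 / √(1039.76 × 2) = -13.15 / 45.6018 ≈ -0.288

-0.288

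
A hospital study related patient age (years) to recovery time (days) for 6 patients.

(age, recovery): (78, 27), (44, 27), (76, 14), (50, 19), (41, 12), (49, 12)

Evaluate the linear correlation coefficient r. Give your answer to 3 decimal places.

n = 6, Σx = 338, Σy = 111, Σx² = 20378, Σy² = 2303, Σxy = 6388
nΣxy − ΣxΣy = 38328 − 37518 = 810
nΣx² − (Σx)² = 122268 − 114244 = 8024; nΣy² − (Σy)² = 13818 − 12321 = 1497
r = 810 / √(8024 × 1497) = 810 / 3465.8228 ≈ 0.234

0.234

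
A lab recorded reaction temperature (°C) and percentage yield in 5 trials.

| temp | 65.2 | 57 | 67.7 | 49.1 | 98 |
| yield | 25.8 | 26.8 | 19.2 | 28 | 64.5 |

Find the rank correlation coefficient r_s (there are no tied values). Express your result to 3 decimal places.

Rank temp: 3, 2, 4, 1, 5
Rank yield: 2, 3, 1, 4, 5
d = rank(temp) − rank(yield): 1, -1, 3, -3, 0; Σd² = 20
ρ = 1 − 6Σd² / [n(n²−1)] = 1 − 6×20 / (5×24) = 1 − 120/120 ≈ 0.000

0.000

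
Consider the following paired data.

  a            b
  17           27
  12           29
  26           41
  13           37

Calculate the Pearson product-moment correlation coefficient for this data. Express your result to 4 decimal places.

0.6012

n = 4, Σa = 68, Σb = 134, Σa² = 1278, Σb² = 4620, Σab = 2354
nΣab − ΣaΣb = 9416 − 9112 = 304
nΣa² − (Σa)² = 5112 − 4624 = 488; nΣb² − (Σb)² = 18480 − 17956 = 524
r = 304 / √(488 × 524) = 304 / 505.6797 ≈ 0.6012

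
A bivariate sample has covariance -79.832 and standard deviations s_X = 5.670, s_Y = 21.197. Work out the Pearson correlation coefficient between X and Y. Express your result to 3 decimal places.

r = Cov(X,Y) / (s_X · s_Y) = -79.832 / (5.670 × 21.197)
  = -79.832 / 120.1870 ≈ -0.664

-0.664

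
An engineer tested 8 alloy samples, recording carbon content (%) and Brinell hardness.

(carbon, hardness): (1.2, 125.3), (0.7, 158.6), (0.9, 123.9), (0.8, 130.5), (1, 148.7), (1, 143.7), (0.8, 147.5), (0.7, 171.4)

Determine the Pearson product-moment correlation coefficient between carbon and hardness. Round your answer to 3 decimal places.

n = 8, Σx = 7.1, Σy = 1149.6, Σx² = 6.51, Σy² = 167131.1, Σxy = 1007.67
nΣxy − ΣxΣy = 8061.36 − 8162.16 = -100.8
nΣx² − (Σx)² = 52.08 − 50.41 = 1.67; nΣy² − (Σy)² = 1337048.8 − 1321580.16 = 15468.64
r = -100.8 / √(1.67 × 15468.64) = -100.8 / 160.7253 ≈ -0.627

-0.627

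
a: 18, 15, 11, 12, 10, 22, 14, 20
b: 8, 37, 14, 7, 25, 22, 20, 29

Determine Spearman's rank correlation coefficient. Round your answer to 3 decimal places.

Rank a: 6, 5, 2, 3, 1, 8, 4, 7
Rank b: 2, 8, 3, 1, 6, 5, 4, 7
d = rank(a) − rank(b): 4, -3, -1, 2, -5, 3, 0, 0; Σd² = 64
ρ = 1 − 6Σd² / [n(n²−1)] = 1 − 6×64 / (8×63) = 1 − 384/504 ≈ 0.238

0.238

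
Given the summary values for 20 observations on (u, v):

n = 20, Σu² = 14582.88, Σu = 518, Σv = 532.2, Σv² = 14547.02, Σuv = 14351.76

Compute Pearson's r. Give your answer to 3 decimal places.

r = (nΣuv − ΣuΣv) / √[(nΣu² − (Σu)²)(nΣv² − (Σv)²)]
Numerator: 20×14351.76 − 518×532.2 = 11355.6
Denominator: √[(291657.6 − 268324)(290940.4 − 283236.84)] = √[23333.6 × 7703.56] = 13407.1543
r = 11355.6 / 13407.1543 ≈ 0.847

0.847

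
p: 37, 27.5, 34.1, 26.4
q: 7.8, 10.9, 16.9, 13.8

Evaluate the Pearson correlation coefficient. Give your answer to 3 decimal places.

n = 4, Σp = 125, Σq = 49.4, Σp² = 3985.02, Σq² = 655.7, Σpq = 1528.96
nΣpq − ΣpΣq = 6115.84 − 6175 = -59.16
nΣp² − (Σp)² = 15940.08 − 15625 = 315.08; nΣq² − (Σq)² = 2622.8 − 2440.36 = 182.44
r = -59.16 / √(315.08 × 182.44) = -59.16 / 239.7565 ≈ -0.247

-0.247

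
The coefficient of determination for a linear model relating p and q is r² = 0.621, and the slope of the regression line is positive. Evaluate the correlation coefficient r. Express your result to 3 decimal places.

|r| = √0.621 = 0.788
The association is positive, so r = 0.788.

0.788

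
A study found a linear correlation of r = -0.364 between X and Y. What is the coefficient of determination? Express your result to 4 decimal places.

0.1325

r² = (-0.364)² = 0.1325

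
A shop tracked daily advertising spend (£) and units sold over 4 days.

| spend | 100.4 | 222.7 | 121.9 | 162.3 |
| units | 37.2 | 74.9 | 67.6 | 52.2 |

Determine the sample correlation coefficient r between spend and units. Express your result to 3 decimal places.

0.709

n = 4, Σx = 607.3, Σy = 231.9, Σx² = 100876.35, Σy² = 14288.45, Σxy = 37127.61
nΣxy − ΣxΣy = 148510.44 − 140832.87 = 7677.57
nΣx² − (Σx)² = 403505.4 − 368813.29 = 34692.11; nΣy² − (Σy)² = 57153.8 − 53777.61 = 3376.19
r = 7677.57 / √(34692.11 × 3376.19) = 7677.57 / 10822.5300 ≈ 0.709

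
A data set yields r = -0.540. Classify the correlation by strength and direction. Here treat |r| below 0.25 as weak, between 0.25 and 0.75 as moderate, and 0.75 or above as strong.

moderate negative

r = -0.540 < 0 so the relationship is negative.
|r| = 0.540, which falls in the moderate range.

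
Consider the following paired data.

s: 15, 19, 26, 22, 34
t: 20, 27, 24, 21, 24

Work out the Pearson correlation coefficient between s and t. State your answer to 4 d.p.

0.2954

n = 5, Σs = 116, Σt = 116, Σs² = 2902, Σt² = 2722, Σst = 2715
nΣst − ΣsΣt = 13575 − 13456 = 119
nΣs² − (Σs)² = 14510 − 13456 = 1054; nΣt² − (Σt)² = 13610 − 13456 = 154
r = 119 / √(1054 × 154) = 119 / 402.8846 ≈ 0.2954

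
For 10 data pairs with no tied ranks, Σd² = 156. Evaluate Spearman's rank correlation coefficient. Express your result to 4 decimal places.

ρ = 1 − 6Σd² / [n(n²−1)] = 1 − 6×156 / (10×99)
  = 1 − 936/990 = 1 − 0.94545 ≈ 0.0545

0.0545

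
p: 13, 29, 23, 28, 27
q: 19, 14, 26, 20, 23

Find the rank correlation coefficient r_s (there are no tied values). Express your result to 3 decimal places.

Rank p: 1, 5, 2, 4, 3
Rank q: 2, 1, 5, 3, 4
d = rank(p) − rank(q): -1, 4, -3, 1, -1; Σd² = 28
ρ = 1 − 6Σd² / [n(n²−1)] = 1 − 6×28 / (5×24) = 1 − 168/120 ≈ -0.400

-0.400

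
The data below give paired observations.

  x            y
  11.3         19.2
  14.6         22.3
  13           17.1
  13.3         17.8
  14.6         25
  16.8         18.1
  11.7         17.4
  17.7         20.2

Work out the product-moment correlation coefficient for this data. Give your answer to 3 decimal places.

n = 8, Σx = 113, Σy = 157.1, Σx² = 1632.32, Σy² = 3138.59, Σxy = 2231.78
nΣxy − ΣxΣy = 17854.24 − 17752.3 = 101.94
nΣx² − (Σx)² = 13058.56 − 12769 = 289.56; nΣy² − (Σy)² = 25108.72 − 24680.41 = 428.31
r = 101.94 / √(289.56 × 428.31) = 101.94 / 352.1668 ≈ 0.289

0.289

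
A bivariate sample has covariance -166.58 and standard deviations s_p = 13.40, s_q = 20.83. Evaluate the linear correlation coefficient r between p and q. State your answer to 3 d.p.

r = Cov(p,q) / (s_p · s_q) = -166.58 / (13.40 × 20.83)
  = -166.58 / 279.1220 ≈ -0.597

-0.597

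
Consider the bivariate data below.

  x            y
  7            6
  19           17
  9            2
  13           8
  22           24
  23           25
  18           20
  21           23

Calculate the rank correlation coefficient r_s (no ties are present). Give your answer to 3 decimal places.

0.952

Rank x: 1, 5, 2, 3, 7, 8, 4, 6
Rank y: 2, 4, 1, 3, 7, 8, 5, 6
d = rank(x) − rank(y): -1, 1, 1, 0, 0, 0, -1, 0; Σd² = 4
ρ = 1 − 6Σd² / [n(n²−1)] = 1 − 6×4 / (8×63) = 1 − 24/504 ≈ 0.952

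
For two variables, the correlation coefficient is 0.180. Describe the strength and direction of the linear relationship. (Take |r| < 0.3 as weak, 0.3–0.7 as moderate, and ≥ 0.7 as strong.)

weak positive

r = 0.180 > 0 so the relationship is positive.
|r| = 0.180, which falls in the weak range.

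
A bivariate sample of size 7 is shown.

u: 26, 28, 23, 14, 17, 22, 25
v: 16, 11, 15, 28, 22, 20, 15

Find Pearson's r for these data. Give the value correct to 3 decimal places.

-0.956

n = 7, Σu = 155, Σv = 127, Σu² = 3583, Σv² = 2495, Σuv = 2650
nΣuv − ΣuΣv = 18550 − 19685 = -1135
nΣu² − (Σu)² = 25081 − 24025 = 1056; nΣv² − (Σv)² = 17465 − 16129 = 1336
r = -1135 / √(1056 × 1336) = -1135 / 1187.7778 ≈ -0.956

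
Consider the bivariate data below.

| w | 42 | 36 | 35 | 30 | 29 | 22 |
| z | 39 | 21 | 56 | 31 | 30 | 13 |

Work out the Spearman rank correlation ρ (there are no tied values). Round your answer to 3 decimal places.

0.543

Rank w: 6, 5, 4, 3, 2, 1
Rank z: 5, 2, 6, 4, 3, 1
d = rank(w) − rank(z): 1, 3, -2, -1, -1, 0; Σd² = 16
ρ = 1 − 6Σd² / [n(n²−1)] = 1 − 6×16 / (6×35) = 1 − 96/210 ≈ 0.543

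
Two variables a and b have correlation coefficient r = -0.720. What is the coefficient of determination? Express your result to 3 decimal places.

r² = (-0.720)² = 0.518

0.518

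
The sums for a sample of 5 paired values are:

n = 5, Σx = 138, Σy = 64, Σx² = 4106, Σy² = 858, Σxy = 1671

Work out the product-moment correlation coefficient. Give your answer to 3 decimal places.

r = (nΣxy − ΣxΣy) / √[(nΣx² − (Σx)²)(nΣy² − (Σy)²)]
Numerator: 5×1671 − 138×64 = -477
Denominator: √[(20530 − 19044)(4290 − 4096)] = √[1486 × 194] = 536.9209
r = -477 / 536.9209 ≈ -0.888

-0.888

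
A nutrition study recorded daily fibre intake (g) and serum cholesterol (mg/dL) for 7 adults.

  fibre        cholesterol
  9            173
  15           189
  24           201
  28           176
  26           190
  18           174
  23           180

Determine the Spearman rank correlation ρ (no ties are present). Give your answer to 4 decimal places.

Rank fibre: 1, 2, 5, 7, 6, 3, 4
Rank cholesterol: 1, 5, 7, 3, 6, 2, 4
d = rank(fibre) − rank(cholesterol): 0, -3, -2, 4, 0, 1, 0; Σd² = 30
ρ = 1 − 6Σd² / [n(n²−1)] = 1 − 6×30 / (7×48) = 1 − 180/336 ≈ 0.4643

0.4643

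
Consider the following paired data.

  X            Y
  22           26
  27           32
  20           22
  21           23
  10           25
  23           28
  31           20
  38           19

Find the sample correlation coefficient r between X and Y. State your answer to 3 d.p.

-0.340

n = 8, ΣX = 192, ΣY = 195, ΣX² = 5088, ΣY² = 4883, ΣXY = 4595
nΣXY − ΣXΣY = 36760 − 37440 = -680
nΣX² − (ΣX)² = 40704 − 36864 = 3840; nΣY² − (ΣY)² = 39064 − 38025 = 1039
r = -680 / √(3840 × 1039) = -680 / 1997.4384 ≈ -0.340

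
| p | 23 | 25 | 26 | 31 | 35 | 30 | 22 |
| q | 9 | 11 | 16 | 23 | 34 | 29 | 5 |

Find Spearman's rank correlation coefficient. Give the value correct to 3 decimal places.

0.964

Rank p: 2, 3, 4, 6, 7, 5, 1
Rank q: 2, 3, 4, 5, 7, 6, 1
d = rank(p) − rank(q): 0, 0, 0, 1, 0, -1, 0; Σd² = 2
ρ = 1 − 6Σd² / [n(n²−1)] = 1 − 6×2 / (7×48) = 1 − 12/336 ≈ 0.964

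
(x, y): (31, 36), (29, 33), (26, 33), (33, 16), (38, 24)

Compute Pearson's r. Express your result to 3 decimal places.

-0.589

n = 5, Σx = 157, Σy = 142, Σx² = 5011, Σy² = 4306, Σxy = 4371
nΣxy − ΣxΣy = 21855 − 22294 = -439
nΣx² − (Σx)² = 25055 − 24649 = 406; nΣy² − (Σy)² = 21530 − 20164 = 1366
r = -439 / √(406 × 1366) = -439 / 744.7120 ≈ -0.589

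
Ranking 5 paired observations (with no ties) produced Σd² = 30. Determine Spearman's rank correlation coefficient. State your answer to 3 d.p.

ρ = 1 − 6Σd² / [n(n²−1)] = 1 − 6×30 / (5×24)
  = 1 − 180/120 = 1 − 1.5000 ≈ -0.500

-0.500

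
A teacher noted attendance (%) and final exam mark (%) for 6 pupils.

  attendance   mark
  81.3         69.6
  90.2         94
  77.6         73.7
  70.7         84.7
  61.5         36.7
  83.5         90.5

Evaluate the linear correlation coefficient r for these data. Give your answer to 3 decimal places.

n = 6, Σx = 464.8, Σy = 449.2, Σx² = 36520.48, Σy² = 35823.08, Σxy = 35658.49
nΣxy − ΣxΣy = 213950.94 − 208788.16 = 5162.78
nΣx² − (Σx)² = 219122.88 − 216039.04 = 3083.84; nΣy² − (Σy)² = 214938.48 − 201780.64 = 13157.84
r = 5162.78 / √(3083.84 × 13157.84) = 5162.78 / 6369.9822 ≈ 0.810

0.810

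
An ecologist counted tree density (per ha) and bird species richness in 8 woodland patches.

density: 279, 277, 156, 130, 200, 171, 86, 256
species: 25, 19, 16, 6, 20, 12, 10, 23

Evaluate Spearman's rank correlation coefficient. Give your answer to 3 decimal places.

Rank density: 8, 7, 3, 2, 5, 4, 1, 6
Rank species: 8, 5, 4, 1, 6, 3, 2, 7
d = rank(density) − rank(species): 0, 2, -1, 1, -1, 1, -1, -1; Σd² = 10
ρ = 1 − 6Σd² / [n(n²−1)] = 1 − 6×10 / (8×63) = 1 − 60/504 ≈ 0.881

0.881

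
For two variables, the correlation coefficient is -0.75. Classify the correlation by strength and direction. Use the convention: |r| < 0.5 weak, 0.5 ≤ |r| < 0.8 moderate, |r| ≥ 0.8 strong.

r = -0.75 < 0 so the relationship is negative.
|r| = 0.75, which falls in the moderate range.

moderate negative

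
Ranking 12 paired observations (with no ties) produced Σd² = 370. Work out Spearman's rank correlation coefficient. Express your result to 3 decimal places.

ρ = 1 − 6Σd² / [n(n²−1)] = 1 − 6×370 / (12×143)
  = 1 − 2220/1716 = 1 − 1.2937 ≈ -0.294

-0.294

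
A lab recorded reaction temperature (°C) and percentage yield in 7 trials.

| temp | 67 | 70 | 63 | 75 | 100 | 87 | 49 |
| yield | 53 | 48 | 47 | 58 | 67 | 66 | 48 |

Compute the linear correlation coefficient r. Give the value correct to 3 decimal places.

n = 7, Σx = 511, Σy = 387, Σx² = 38953, Σy² = 21835, Σxy = 29016
nΣxy − ΣxΣy = 203112 − 197757 = 5355
nΣx² − (Σx)² = 272671 − 261121 = 11550; nΣy² − (Σy)² = 152845 − 149769 = 3076
r = 5355 / √(11550 × 3076) = 5355 / 5960.5201 ≈ 0.898

0.898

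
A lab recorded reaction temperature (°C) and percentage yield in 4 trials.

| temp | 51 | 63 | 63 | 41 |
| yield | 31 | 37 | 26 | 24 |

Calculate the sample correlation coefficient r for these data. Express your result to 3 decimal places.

n = 4, Σx = 218, Σy = 118, Σx² = 12220, Σy² = 3582, Σxy = 6534
nΣxy − ΣxΣy = 26136 − 25724 = 412
nΣx² − (Σx)² = 48880 − 47524 = 1356; nΣy² − (Σy)² = 14328 − 13924 = 404
r = 412 / √(1356 × 404) = 412 / 740.1513 ≈ 0.557

0.557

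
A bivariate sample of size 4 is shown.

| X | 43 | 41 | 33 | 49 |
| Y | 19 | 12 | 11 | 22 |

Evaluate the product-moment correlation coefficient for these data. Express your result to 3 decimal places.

n = 4, ΣX = 166, ΣY = 64, ΣX² = 7020, ΣY² = 1110, ΣXY = 2750
nΣXY − ΣXΣY = 11000 − 10624 = 376
nΣX² − (ΣX)² = 28080 − 27556 = 524; nΣY² − (ΣY)² = 4440 − 4096 = 344
r = 376 / √(524 × 344) = 376 / 424.5657 ≈ 0.886

0.886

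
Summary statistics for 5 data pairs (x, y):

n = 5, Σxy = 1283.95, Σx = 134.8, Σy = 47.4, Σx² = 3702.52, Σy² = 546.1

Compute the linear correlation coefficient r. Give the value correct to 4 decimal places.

0.0744

r = (nΣxy − ΣxΣy) / √[(nΣx² − (Σx)²)(nΣy² − (Σy)²)]
Numerator: 5×1283.95 − 134.8×47.4 = 30.23
Denominator: √[(18512.6 − 18171.04)(2730.5 − 2246.76)] = √[341.56 × 483.74] = 406.4803
r = 30.23 / 406.4803 ≈ 0.0744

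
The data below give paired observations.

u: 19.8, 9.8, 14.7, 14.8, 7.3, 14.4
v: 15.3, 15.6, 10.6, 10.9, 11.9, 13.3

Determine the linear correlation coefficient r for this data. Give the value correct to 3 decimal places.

n = 6, Σu = 80.8, Σv = 77.6, Σu² = 1183.86, Σv² = 1027.12, Σuv = 1051.35
nΣuv − ΣuΣv = 6308.1 − 6270.08 = 38.02
nΣu² − (Σu)² = 7103.16 − 6528.64 = 574.52; nΣv² − (Σv)² = 6162.72 − 6021.76 = 140.96
r = 38.02 / √(574.52 × 140.96) = 38.02 / 284.5775 ≈ 0.134

0.134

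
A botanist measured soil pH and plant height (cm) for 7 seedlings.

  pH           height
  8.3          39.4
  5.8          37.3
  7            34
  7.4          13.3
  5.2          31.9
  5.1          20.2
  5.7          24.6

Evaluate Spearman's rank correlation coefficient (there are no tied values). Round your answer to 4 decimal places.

0.3929

Rank pH: 7, 4, 5, 6, 2, 1, 3
Rank height: 7, 6, 5, 1, 4, 2, 3
d = rank(pH) − rank(height): 0, -2, 0, 5, -2, -1, 0; Σd² = 34
ρ = 1 − 6Σd² / [n(n²−1)] = 1 − 6×34 / (7×48) = 1 − 204/336 ≈ 0.3929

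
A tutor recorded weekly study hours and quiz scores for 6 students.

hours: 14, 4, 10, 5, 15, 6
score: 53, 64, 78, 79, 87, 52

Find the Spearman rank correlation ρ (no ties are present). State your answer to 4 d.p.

Rank hours: 5, 1, 4, 2, 6, 3
Rank score: 2, 3, 4, 5, 6, 1
d = rank(hours) − rank(score): 3, -2, 0, -3, 0, 2; Σd² = 26
ρ = 1 − 6Σd² / [n(n²−1)] = 1 − 6×26 / (6×35) = 1 − 156/210 ≈ 0.2571

0.2571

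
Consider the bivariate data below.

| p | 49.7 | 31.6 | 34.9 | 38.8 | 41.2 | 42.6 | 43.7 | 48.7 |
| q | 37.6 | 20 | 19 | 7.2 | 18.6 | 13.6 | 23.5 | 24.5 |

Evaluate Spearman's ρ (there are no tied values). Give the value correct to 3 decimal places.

0.595

Rank p: 8, 1, 2, 3, 4, 5, 6, 7
Rank q: 8, 5, 4, 1, 3, 2, 6, 7
d = rank(p) − rank(q): 0, -4, -2, 2, 1, 3, 0, 0; Σd² = 34
ρ = 1 − 6Σd² / [n(n²−1)] = 1 − 6×34 / (8×63) = 1 − 204/504 ≈ 0.595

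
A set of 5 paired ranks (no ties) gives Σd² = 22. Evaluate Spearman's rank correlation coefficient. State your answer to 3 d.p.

ρ = 1 − 6Σd² / [n(n²−1)] = 1 − 6×22 / (5×24)
  = 1 − 132/120 = 1 − 1.1000 ≈ -0.100

-0.100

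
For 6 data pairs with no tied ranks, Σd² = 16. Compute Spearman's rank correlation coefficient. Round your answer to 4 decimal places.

ρ = 1 − 6Σd² / [n(n²−1)] = 1 − 6×16 / (6×35)
  = 1 − 96/210 = 1 − 0.45714 ≈ 0.5429

0.5429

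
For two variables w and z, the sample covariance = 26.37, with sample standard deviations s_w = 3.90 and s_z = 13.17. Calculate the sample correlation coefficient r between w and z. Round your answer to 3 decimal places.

r = Cov(w,z) / (s_w · s_z) = 26.37 / (3.90 × 13.17)
  = 26.37 / 51.3630 ≈ 0.513

0.513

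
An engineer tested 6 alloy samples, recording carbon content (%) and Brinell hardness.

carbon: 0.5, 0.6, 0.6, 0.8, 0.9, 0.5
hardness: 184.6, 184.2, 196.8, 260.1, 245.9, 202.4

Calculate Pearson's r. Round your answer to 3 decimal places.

n = 6, Σx = 3.9, Σy = 1274, Σx² = 2.67, Σy² = 275821.62, Σxy = 851.49
nΣxy − ΣxΣy = 5108.94 − 4968.6 = 140.34
nΣx² − (Σx)² = 16.02 − 15.21 = 0.81; nΣy² − (Σy)² = 1654929.72 − 1623076 = 31853.72
r = 140.34 / √(0.81 × 31853.72) = 140.34 / 160.6285 ≈ 0.874

0.874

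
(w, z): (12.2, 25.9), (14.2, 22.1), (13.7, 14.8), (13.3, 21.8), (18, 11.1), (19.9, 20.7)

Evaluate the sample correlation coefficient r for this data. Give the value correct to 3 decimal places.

n = 6, Σw = 91.3, Σz = 116.4, Σw² = 1435.07, Σz² = 2405.2, Σwz = 1734.23
nΣwz − ΣwΣz = 10405.38 − 10627.32 = -221.94
nΣw² − (Σw)² = 8610.42 − 8335.69 = 274.73; nΣz² − (Σz)² = 14431.2 − 13548.96 = 882.24
r = -221.94 / √(274.73 × 882.24) = -221.94 / 492.3188 ≈ -0.451

-0.451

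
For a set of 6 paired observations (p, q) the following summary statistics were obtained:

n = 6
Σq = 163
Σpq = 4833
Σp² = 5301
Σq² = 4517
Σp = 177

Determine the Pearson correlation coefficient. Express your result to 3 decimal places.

0.292

r = (nΣpq − ΣpΣq) / √[(nΣp² − (Σp)²)(nΣq² − (Σq)²)]
Numerator: 6×4833 − 177×163 = 147
Denominator: √[(31806 − 31329)(27102 − 26569)] = √[477 × 533] = 504.2232
r = 147 / 504.2232 ≈ 0.292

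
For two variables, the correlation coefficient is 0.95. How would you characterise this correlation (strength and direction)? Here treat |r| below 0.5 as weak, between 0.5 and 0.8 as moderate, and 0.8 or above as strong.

strong positive

r = 0.95 > 0 so the relationship is positive.
|r| = 0.95, which falls in the strong range.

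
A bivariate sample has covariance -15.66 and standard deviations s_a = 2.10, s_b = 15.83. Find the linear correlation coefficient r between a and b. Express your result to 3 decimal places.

r = Cov(a,b) / (s_a · s_b) = -15.66 / (2.10 × 15.83)
  = -15.66 / 33.2430 ≈ -0.471

-0.471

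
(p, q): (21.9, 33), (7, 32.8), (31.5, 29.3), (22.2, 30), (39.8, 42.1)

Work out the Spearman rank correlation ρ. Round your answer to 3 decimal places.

0.100

Rank p: 2, 1, 4, 3, 5
Rank q: 4, 3, 1, 2, 5
d = rank(p) − rank(q): -2, -2, 3, 1, 0; Σd² = 18
ρ = 1 − 6Σd² / [n(n²−1)] = 1 − 6×18 / (5×24) = 1 − 108/120 ≈ 0.100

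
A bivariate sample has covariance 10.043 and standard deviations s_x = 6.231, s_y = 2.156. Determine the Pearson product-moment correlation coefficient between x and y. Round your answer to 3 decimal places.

0.748

r = Cov(x,y) / (s_x · s_y) = 10.043 / (6.231 × 2.156)
  = 10.043 / 13.4340 ≈ 0.748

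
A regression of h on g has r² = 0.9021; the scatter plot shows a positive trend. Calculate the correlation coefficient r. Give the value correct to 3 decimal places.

0.950

|r| = √0.9021 = 0.950
The association is positive, so r = 0.950.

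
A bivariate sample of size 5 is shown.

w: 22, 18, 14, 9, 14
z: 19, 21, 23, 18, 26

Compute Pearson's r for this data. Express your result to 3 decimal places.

n = 5, Σw = 77, Σz = 107, Σw² = 1281, Σz² = 2331, Σwz = 1644
nΣwz − ΣwΣz = 8220 − 8239 = -19
nΣw² − (Σw)² = 6405 − 5929 = 476; nΣz² − (Σz)² = 11655 − 11449 = 206
r = -19 / √(476 × 206) = -19 / 313.1389 ≈ -0.061

-0.061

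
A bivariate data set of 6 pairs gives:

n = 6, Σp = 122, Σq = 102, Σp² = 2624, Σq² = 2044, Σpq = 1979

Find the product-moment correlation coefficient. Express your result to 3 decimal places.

-0.451

r = (nΣpq − ΣpΣq) / √[(nΣp² − (Σp)²)(nΣq² − (Σq)²)]
Numerator: 6×1979 − 122×102 = -570
Denominator: √[(15744 − 14884)(12264 − 10404)] = √[860 × 1860] = 1264.7529
r = -570 / 1264.7529 ≈ -0.451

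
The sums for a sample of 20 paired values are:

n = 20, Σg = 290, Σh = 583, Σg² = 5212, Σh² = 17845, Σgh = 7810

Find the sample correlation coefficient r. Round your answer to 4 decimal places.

r = (nΣgh − ΣgΣh) / √[(nΣg² − (Σg)²)(nΣh² − (Σh)²)]
Numerator: 20×7810 − 290×583 = -12870
Denominator: √[(104240 − 84100)(356900 − 339889)] = √[20140 × 17011] = 18509.4986
r = -12870 / 18509.4986 ≈ -0.6953

-0.6953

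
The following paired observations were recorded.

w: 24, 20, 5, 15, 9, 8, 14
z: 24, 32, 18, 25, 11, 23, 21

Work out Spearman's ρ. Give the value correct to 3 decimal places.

Rank w: 7, 6, 1, 5, 3, 2, 4
Rank z: 5, 7, 2, 6, 1, 4, 3
d = rank(w) − rank(z): 2, -1, -1, -1, 2, -2, 1; Σd² = 16
ρ = 1 − 6Σd² / [n(n²−1)] = 1 − 6×16 / (7×48) = 1 − 96/336 ≈ 0.714

0.714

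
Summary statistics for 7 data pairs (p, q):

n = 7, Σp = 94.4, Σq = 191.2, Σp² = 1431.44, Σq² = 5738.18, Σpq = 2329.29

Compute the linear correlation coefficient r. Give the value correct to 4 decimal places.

-0.8719

r = (nΣpq − ΣpΣq) / √[(nΣp² − (Σp)²)(nΣq² − (Σq)²)]
Numerator: 7×2329.29 − 94.4×191.2 = -1744.25
Denominator: √[(10020.08 − 8911.36)(40167.26 − 36557.44)] = √[1108.72 × 3609.82] = 2000.5698
r = -1744.25 / 2000.5698 ≈ -0.8719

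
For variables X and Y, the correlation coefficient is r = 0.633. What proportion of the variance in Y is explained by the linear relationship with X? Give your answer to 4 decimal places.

r² = (0.633)² = 0.4007

0.4007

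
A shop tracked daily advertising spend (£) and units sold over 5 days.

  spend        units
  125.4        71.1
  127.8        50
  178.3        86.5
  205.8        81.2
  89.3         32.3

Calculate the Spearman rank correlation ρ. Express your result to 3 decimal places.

0.800

Rank spend: 2, 3, 4, 5, 1
Rank units: 3, 2, 5, 4, 1
d = rank(spend) − rank(units): -1, 1, -1, 1, 0; Σd² = 4
ρ = 1 − 6Σd² / [n(n²−1)] = 1 − 6×4 / (5×24) = 1 − 24/120 ≈ 0.800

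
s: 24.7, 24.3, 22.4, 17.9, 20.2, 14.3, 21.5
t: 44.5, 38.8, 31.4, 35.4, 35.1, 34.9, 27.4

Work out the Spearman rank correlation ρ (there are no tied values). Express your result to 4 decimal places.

Rank s: 7, 6, 5, 2, 3, 1, 4
Rank t: 7, 6, 2, 5, 4, 3, 1
d = rank(s) − rank(t): 0, 0, 3, -3, -1, -2, 3; Σd² = 32
ρ = 1 − 6Σd² / [n(n²−1)] = 1 − 6×32 / (7×48) = 1 − 192/336 ≈ 0.4286

0.4286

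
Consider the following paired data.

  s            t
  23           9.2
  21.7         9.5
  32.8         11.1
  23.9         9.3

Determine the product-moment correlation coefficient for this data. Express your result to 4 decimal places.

0.9559

n = 4, Σs = 101.4, Σt = 39.1, Σs² = 2646.94, Σt² = 384.59, Σst = 1004.1
nΣst − ΣsΣt = 4016.4 − 3964.74 = 51.66
nΣs² − (Σs)² = 10587.76 − 10281.96 = 305.8; nΣt² − (Σt)² = 1538.36 − 1528.81 = 9.55
r = 51.66 / √(305.8 × 9.55) = 51.66 / 54.0406 ≈ 0.9559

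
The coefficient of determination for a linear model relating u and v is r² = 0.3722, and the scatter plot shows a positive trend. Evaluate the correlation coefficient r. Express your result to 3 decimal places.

|r| = √0.3722 = 0.610
The association is positive, so r = 0.610.

0.610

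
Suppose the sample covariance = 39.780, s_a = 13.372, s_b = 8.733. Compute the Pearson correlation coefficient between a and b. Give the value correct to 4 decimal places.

0.3406

r = Cov(a,b) / (s_a · s_b) = 39.780 / (13.372 × 8.733)
  = 39.780 / 116.7777 ≈ 0.3406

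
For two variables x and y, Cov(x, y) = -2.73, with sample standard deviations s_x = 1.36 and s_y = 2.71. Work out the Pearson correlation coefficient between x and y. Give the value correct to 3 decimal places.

r = Cov(x,y) / (s_x · s_y) = -2.73 / (1.36 × 2.71)
  = -2.73 / 3.6856 ≈ -0.741

-0.741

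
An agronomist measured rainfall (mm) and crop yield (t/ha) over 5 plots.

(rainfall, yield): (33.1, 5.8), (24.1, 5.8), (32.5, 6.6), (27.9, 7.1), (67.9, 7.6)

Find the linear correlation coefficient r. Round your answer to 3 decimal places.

0.711

n = 5, Σx = 185.5, Σy = 32.9, Σx² = 8121.49, Σy² = 219.01, Σxy = 1260.39
nΣxy − ΣxΣy = 6301.95 − 6102.95 = 199
nΣx² − (Σx)² = 40607.45 − 34410.25 = 6197.2; nΣy² − (Σy)² = 1095.05 − 1082.41 = 12.64
r = 199 / √(6197.2 × 12.64) = 199 / 279.8796 ≈ 0.711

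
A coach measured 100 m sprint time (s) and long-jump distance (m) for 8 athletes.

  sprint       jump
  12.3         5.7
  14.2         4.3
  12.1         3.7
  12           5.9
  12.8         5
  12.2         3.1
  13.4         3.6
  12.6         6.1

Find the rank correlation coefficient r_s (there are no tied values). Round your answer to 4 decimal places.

Rank sprint: 4, 8, 2, 1, 6, 3, 7, 5
Rank jump: 6, 4, 3, 7, 5, 1, 2, 8
d = rank(sprint) − rank(jump): -2, 4, -1, -6, 1, 2, 5, -3; Σd² = 96
ρ = 1 − 6Σd² / [n(n²−1)] = 1 − 6×96 / (8×63) = 1 − 576/504 ≈ -0.1429

-0.1429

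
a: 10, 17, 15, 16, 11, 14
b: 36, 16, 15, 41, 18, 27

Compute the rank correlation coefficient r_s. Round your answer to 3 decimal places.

-0.257

Rank a: 1, 6, 4, 5, 2, 3
Rank b: 5, 2, 1, 6, 3, 4
d = rank(a) − rank(b): -4, 4, 3, -1, -1, -1; Σd² = 44
ρ = 1 − 6Σd² / [n(n²−1)] = 1 − 6×44 / (6×35) = 1 − 264/210 ≈ -0.257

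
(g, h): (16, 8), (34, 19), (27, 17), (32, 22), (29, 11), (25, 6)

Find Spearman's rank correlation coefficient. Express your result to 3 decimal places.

0.829

Rank g: 1, 6, 3, 5, 4, 2
Rank h: 2, 5, 4, 6, 3, 1
d = rank(g) − rank(h): -1, 1, -1, -1, 1, 1; Σd² = 6
ρ = 1 − 6Σd² / [n(n²−1)] = 1 − 6×6 / (6×35) = 1 − 36/210 ≈ 0.829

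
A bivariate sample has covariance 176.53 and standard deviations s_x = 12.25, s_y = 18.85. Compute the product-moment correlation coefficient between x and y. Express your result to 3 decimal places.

r = Cov(x,y) / (s_x · s_y) = 176.53 / (12.25 × 18.85)
  = 176.53 / 230.9125 ≈ 0.764

0.764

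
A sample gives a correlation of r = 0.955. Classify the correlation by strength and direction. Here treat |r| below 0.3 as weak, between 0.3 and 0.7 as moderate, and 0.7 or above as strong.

strong positive

r = 0.955 > 0 so the relationship is positive.
|r| = 0.955, which falls in the strong range.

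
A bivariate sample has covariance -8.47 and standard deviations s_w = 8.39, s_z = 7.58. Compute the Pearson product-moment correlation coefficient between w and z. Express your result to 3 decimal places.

-0.133

r = Cov(w,z) / (s_w · s_z) = -8.47 / (8.39 × 7.58)
  = -8.47 / 63.5962 ≈ -0.133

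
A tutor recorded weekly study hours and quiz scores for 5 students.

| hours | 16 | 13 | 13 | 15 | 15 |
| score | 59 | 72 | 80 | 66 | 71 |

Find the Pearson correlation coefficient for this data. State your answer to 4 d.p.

-0.8687

n = 5, Σx = 72, Σy = 348, Σx² = 1044, Σy² = 24462, Σxy = 4975
nΣxy − ΣxΣy = 24875 − 25056 = -181
nΣx² − (Σx)² = 5220 − 5184 = 36; nΣy² − (Σy)² = 122310 − 121104 = 1206
r = -181 / √(36 × 1206) = -181 / 208.3651 ≈ -0.8687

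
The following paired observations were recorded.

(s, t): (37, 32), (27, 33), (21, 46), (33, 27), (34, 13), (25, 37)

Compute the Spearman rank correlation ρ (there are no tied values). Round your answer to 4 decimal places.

-0.8286

Rank s: 6, 3, 1, 4, 5, 2
Rank t: 3, 4, 6, 2, 1, 5
d = rank(s) − rank(t): 3, -1, -5, 2, 4, -3; Σd² = 64
ρ = 1 − 6Σd² / [n(n²−1)] = 1 − 6×64 / (6×35) = 1 − 384/210 ≈ -0.8286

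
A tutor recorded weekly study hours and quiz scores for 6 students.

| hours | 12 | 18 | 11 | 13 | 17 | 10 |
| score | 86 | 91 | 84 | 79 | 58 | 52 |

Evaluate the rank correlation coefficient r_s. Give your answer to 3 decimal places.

Rank hours: 3, 6, 2, 4, 5, 1
Rank score: 5, 6, 4, 3, 2, 1
d = rank(hours) − rank(score): -2, 0, -2, 1, 3, 0; Σd² = 18
ρ = 1 − 6Σd² / [n(n²−1)] = 1 − 6×18 / (6×35) = 1 − 108/210 ≈ 0.486

0.486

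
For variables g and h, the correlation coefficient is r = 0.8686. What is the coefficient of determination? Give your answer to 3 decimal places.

0.754

r² = (0.8686)² = 0.754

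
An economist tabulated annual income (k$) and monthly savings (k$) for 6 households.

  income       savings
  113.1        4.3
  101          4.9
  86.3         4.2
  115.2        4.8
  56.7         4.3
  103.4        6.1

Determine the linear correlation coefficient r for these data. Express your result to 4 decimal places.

n = 6, Σx = 575.7, Σy = 28.6, Σx² = 57617.79, Σy² = 138.88, Σxy = 2771.2
nΣxy − ΣxΣy = 16627.2 − 16465.02 = 162.18
nΣx² − (Σx)² = 345706.74 − 331430.49 = 14276.25; nΣy² − (Σy)² = 833.28 − 817.96 = 15.32
r = 162.18 / √(14276.25 × 15.32) = 162.18 / 467.6667 ≈ 0.3468

0.3468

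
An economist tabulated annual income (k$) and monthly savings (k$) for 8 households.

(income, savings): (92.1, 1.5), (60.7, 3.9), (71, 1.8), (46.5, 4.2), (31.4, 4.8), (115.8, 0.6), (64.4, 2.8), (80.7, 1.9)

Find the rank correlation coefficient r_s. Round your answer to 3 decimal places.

Rank income: 7, 3, 5, 2, 1, 8, 4, 6
Rank savings: 2, 6, 3, 7, 8, 1, 5, 4
d = rank(income) − rank(savings): 5, -3, 2, -5, -7, 7, -1, 2; Σd² = 166
ρ = 1 − 6Σd² / [n(n²−1)] = 1 − 6×166 / (8×63) = 1 − 996/504 ≈ -0.976

-0.976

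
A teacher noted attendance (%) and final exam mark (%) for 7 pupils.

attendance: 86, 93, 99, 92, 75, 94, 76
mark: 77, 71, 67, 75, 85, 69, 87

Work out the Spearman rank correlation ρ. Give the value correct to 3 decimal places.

-0.964

Rank attendance: 3, 5, 7, 4, 1, 6, 2
Rank mark: 5, 3, 1, 4, 6, 2, 7
d = rank(attendance) − rank(mark): -2, 2, 6, 0, -5, 4, -5; Σd² = 110
ρ = 1 − 6Σd² / [n(n²−1)] = 1 − 6×110 / (7×48) = 1 − 660/336 ≈ -0.964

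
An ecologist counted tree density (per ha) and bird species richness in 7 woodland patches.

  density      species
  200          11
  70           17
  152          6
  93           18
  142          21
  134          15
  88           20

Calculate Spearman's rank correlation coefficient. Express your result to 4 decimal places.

Rank density: 7, 1, 6, 3, 5, 4, 2
Rank species: 2, 4, 1, 5, 7, 3, 6
d = rank(density) − rank(species): 5, -3, 5, -2, -2, 1, -4; Σd² = 84
ρ = 1 − 6Σd² / [n(n²−1)] = 1 − 6×84 / (7×48) = 1 − 504/336 ≈ -0.5000

-0.5000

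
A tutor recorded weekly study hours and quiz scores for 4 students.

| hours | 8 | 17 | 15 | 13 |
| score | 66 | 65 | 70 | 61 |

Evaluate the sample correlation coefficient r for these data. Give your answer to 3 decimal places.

0.105

n = 4, Σx = 53, Σy = 262, Σx² = 747, Σy² = 17202, Σxy = 3476
nΣxy − ΣxΣy = 13904 − 13886 = 18
nΣx² − (Σx)² = 2988 − 2809 = 179; nΣy² − (Σy)² = 68808 − 68644 = 164
r = 18 / √(179 × 164) = 18 / 171.3359 ≈ 0.105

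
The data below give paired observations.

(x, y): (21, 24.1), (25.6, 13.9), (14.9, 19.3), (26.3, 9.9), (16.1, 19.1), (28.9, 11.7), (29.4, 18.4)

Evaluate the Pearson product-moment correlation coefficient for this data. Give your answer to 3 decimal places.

n = 7, Σx = 162.2, Σy = 116.4, Σx² = 3968.84, Σy² = 2084.78, Σxy = 2596.48
nΣxy − ΣxΣy = 18175.36 − 18880.08 = -704.72
nΣx² − (Σx)² = 27781.88 − 26308.84 = 1473.04; nΣy² − (Σy)² = 14593.46 − 13548.96 = 1044.5
r = -704.72 / √(1473.04 × 1044.5) = -704.72 / 1240.3992 ≈ -0.568

-0.568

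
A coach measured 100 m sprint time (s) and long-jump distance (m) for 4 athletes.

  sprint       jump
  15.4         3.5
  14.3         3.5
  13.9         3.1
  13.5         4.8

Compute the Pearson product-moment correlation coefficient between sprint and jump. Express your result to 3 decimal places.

n = 4, Σx = 57.1, Σy = 14.9, Σx² = 817.11, Σy² = 57.15, Σxy = 211.84
nΣxy − ΣxΣy = 847.36 − 850.79 = -3.43
nΣx² − (Σx)² = 3268.44 − 3260.41 = 8.03; nΣy² − (Σy)² = 228.6 − 222.01 = 6.59
r = -3.43 / √(8.03 × 6.59) = -3.43 / 7.2745 ≈ -0.472

-0.472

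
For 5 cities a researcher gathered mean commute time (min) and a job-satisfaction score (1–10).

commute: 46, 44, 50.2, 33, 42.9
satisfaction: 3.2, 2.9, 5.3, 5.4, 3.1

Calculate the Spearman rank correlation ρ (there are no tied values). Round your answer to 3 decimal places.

-0.100

Rank commute: 4, 3, 5, 1, 2
Rank satisfaction: 3, 1, 4, 5, 2
d = rank(commute) − rank(satisfaction): 1, 2, 1, -4, 0; Σd² = 22
ρ = 1 − 6Σd² / [n(n²−1)] = 1 − 6×22 / (5×24) = 1 − 132/120 ≈ -0.100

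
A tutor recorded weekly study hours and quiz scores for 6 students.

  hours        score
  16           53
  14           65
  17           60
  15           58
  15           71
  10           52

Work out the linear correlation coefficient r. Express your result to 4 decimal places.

n = 6, Σx = 87, Σy = 359, Σx² = 1291, Σy² = 21743, Σxy = 5233
nΣxy − ΣxΣy = 31398 − 31233 = 165
nΣx² − (Σx)² = 7746 − 7569 = 177; nΣy² − (Σy)² = 130458 − 128881 = 1577
r = 165 / √(177 × 1577) = 165 / 528.3266 ≈ 0.3123

0.3123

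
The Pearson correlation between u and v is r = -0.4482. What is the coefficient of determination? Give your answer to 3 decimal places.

0.201

r² = (-0.4482)² = 0.201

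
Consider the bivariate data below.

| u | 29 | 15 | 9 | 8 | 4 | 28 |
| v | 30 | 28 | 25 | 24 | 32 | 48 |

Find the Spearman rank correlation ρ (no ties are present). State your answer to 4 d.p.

Rank u: 6, 4, 3, 2, 1, 5
Rank v: 4, 3, 2, 1, 5, 6
d = rank(u) − rank(v): 2, 1, 1, 1, -4, -1; Σd² = 24
ρ = 1 − 6Σd² / [n(n²−1)] = 1 − 6×24 / (6×35) = 1 − 144/210 ≈ 0.3143

0.3143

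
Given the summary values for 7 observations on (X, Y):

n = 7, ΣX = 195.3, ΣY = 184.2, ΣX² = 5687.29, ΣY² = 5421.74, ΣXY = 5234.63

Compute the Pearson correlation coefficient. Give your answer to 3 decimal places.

r = (nΣXY − ΣXΣY) / √[(nΣX² − (ΣX)²)(nΣY² − (ΣY)²)]
Numerator: 7×5234.63 − 195.3×184.2 = 668.15
Denominator: √[(39811.03 − 38142.09)(37952.18 − 33929.64)] = √[1668.94 × 4022.54] = 2591.0187
r = 668.15 / 2591.0187 ≈ 0.258

0.258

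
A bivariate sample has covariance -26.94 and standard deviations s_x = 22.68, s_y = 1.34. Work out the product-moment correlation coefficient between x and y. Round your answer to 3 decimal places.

-0.886

r = Cov(x,y) / (s_x · s_y) = -26.94 / (22.68 × 1.34)
  = -26.94 / 30.3912 ≈ -0.886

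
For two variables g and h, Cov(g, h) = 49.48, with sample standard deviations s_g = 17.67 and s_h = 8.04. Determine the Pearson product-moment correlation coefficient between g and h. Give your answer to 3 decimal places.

r = Cov(g,h) / (s_g · s_h) = 49.48 / (17.67 × 8.04)
  = 49.48 / 142.0668 ≈ 0.348

0.348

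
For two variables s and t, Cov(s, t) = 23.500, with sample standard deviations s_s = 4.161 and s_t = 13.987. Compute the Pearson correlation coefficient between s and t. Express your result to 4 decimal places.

r = Cov(s,t) / (s_s · s_t) = 23.500 / (4.161 × 13.987)
  = 23.500 / 58.1999 ≈ 0.4038

0.4038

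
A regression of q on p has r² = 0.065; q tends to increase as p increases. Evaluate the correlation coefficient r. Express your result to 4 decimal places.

|r| = √0.065 = 0.2550
The association is positive, so r = 0.2550.

0.2550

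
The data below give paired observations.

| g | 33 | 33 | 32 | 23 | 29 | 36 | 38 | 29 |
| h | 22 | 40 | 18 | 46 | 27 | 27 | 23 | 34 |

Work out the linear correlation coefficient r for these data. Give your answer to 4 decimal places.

n = 8, Σg = 253, Σh = 237, Σg² = 8153, Σh² = 7667, Σgh = 7295
nΣgh − ΣgΣh = 58360 − 59961 = -1601
nΣg² − (Σg)² = 65224 − 64009 = 1215; nΣh² − (Σh)² = 61336 − 56169 = 5167
r = -1601 / √(1215 × 5167) = -1601 / 2505.5748 ≈ -0.6390

-0.6390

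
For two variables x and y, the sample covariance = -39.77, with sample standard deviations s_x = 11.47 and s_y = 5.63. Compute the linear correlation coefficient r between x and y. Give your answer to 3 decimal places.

r = Cov(x,y) / (s_x · s_y) = -39.77 / (11.47 × 5.63)
  = -39.77 / 64.5761 ≈ -0.616

-0.616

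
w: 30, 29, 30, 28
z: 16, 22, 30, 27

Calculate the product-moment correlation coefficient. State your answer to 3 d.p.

n = 4, Σw = 117, Σz = 95, Σw² = 3425, Σz² = 2369, Σwz = 2774
nΣwz − ΣwΣz = 11096 − 11115 = -19
nΣw² − (Σw)² = 13700 − 13689 = 11; nΣz² − (Σz)² = 9476 − 9025 = 451
r = -19 / √(11 × 451) = -19 / 70.4344 ≈ -0.270

-0.270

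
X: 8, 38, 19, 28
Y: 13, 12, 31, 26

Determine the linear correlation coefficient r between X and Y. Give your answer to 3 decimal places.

n = 4, ΣX = 93, ΣY = 82, ΣX² = 2653, ΣY² = 1950, ΣXY = 1877
nΣXY − ΣXΣY = 7508 − 7626 = -118
nΣX² − (ΣX)² = 10612 − 8649 = 1963; nΣY² − (ΣY)² = 7800 − 6724 = 1076
r = -118 / √(1963 × 1076) = -118 / 1453.3369 ≈ -0.081

-0.081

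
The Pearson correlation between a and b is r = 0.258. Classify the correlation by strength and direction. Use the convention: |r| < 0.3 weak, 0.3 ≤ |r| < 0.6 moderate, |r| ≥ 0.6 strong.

weak positive

r = 0.258 > 0 so the relationship is positive.
|r| = 0.258, which falls in the weak range.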